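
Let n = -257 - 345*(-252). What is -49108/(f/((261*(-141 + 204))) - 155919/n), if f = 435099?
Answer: -833274230553/418475125 ≈ -1991.2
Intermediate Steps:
n = 86683 (n = -257 + 86940 = 86683)
-49108/(f/((261*(-141 + 204))) - 155919/n) = -49108/(435099/((261*(-141 + 204))) - 155919/86683) = -49108/(435099/((261*63)) - 155919*1/86683) = -49108/(435099/16443 - 155919/86683) = -49108/(435099*(1/16443) - 155919/86683) = -49108/(20719/783 - 155919/86683) = -49108/1673900500/67872789 = -49108*67872789/1673900500 = -833274230553/418475125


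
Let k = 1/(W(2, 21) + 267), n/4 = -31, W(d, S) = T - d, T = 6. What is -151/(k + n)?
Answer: 40921/33603 ≈ 1.2178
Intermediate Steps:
W(d, S) = 6 - d
n = -124 (n = 4*(-31) = -124)
k = 1/271 (k = 1/((6 - 1*2) + 267) = 1/((6 - 2) + 267) = 1/(4 + 267) = 1/271 ≈ 0.0036900)
-151/(k + n) = -151/(1/271 - 124) = -151/(-33603/271) = -151*(-271/33603) = 40921/33603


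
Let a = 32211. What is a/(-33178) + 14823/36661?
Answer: -11296557/19939978 ≈ -0.56653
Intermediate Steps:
a/(-33178) + 14823/36661 = 32211/(-33178) + 14823/36661 = 32211*(-1/33178) + 14823*(1/36661) = -32211/33178 + 243/601 = -11296557/19939978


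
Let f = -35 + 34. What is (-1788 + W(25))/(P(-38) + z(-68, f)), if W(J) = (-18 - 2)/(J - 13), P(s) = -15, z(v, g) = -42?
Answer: 5369/171 ≈ 31.398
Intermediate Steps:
f = -1
W(J) = -20/(-13 + J)
(-1788 + W(25))/(P(-38) + z(-68, f)) = (-1788 - 20/(-13 + 25))/(-15 - 42) = (-1788 - 20/12)/(-57) = (-1788 - 20*1/12)*(-1/57) = (-1788 - 5/3)*(-1/57) = -5369/3*(-1/57) = 5369/171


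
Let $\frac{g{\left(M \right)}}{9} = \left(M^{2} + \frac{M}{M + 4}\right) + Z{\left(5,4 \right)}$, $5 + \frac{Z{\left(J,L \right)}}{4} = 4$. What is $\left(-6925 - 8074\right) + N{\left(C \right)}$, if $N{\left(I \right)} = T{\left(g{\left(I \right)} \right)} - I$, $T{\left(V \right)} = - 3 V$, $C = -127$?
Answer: $- \frac{18461270}{41} \approx -4.5028 \cdot 10^{5}$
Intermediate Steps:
$Z{\left(J,L \right)} = -4$ ($Z{\left(J,L \right)} = -20 + 4 \cdot 4 = -20 + 16 = -4$)
$g{\left(M \right)} = -36 + 9 M^{2} + \frac{9 M}{4 + M}$ ($g{\left(M \right)} = 9 \left(\left(M^{2} + \frac{M}{M + 4}\right) - 4\right) = 9 \left(\left(M^{2} + \frac{M}{4 + M}\right) - 4\right) = 9 \left(-4 + M^{2} + \frac{M}{4 + M}\right) = -36 + 9 M^{2} + \frac{9 M}{4 + M}$)
$N{\left(I \right)} = - I - \frac{27 \left(-16 + I^{3} - 3 I + 4 I^{2}\right)}{4 + I}$ ($N{\left(I \right)} = - 3 \frac{9 \left(-16 + I^{3} - 3 I + 4 I^{2}\right)}{4 + I} - I = - \frac{27 \left(-16 + I^{3} - 3 I + 4 I^{2}\right)}{4 + I} - I = - I - \frac{27 \left(-16 + I^{3} - 3 I + 4 I^{2}\right)}{4 + I}$)
$\left(-6925 - 8074\right) + N{\left(C \right)} = \left(-6925 - 8074\right) + \frac{432 - 109 \left(-127\right)^{2} - 27 \left(-127\right)^{3} + 77 \left(-127\right)}{4 - 127} = -14999 + \frac{432 - 1758061 - -55306341 - 9779}{-123} = -14999 - \frac{432 - 1758061 + 55306341 - 9779}{123} = -14999 - \frac{17846311}{41} = - \frac{18461270}{41}$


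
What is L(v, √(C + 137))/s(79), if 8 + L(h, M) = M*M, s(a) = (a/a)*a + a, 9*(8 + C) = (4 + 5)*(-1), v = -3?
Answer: 60/79 ≈ 0.75949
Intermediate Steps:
C = -9 (C = -8 + ((4 + 5)*(-1))/9 = -8 + (9*(-1))/9 = -8 + (⅑)*(-9) = -8 - 1 = -9)
s(a) = 2*a (s(a) = 1*a + a = a + a = 2*a)
L(h, M) = -8 + M² (L(h, M) = -8 + M*M = -8 + M²)
L(v, √(C + 137))/s(79) = (-8 + (√(-9 + 137))²)/((2*79)) = (-8 + (√128)²)/158 = (-8 + (8*√2)²)*(1/158) = (-8 + 128)*(1/158) = 120*(1/158) = 60/79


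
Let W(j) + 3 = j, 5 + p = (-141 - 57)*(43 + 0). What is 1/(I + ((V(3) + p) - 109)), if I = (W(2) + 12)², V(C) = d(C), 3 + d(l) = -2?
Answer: -1/8512 ≈ -0.00011748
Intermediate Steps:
p = -8519 (p = -5 + (-141 - 57)*(43 + 0) = -5 - 198*43 = -5 - 8514 = -8519)
W(j) = -3 + j
d(l) = -5 (d(l) = -3 - 2 = -5)
V(C) = -5
I = 121 (I = ((-3 + 2) + 12)² = (-1 + 12)² = 11² = 121)
1/(I + ((V(3) + p) - 109)) = 1/(121 + ((-5 - 8519) - 109)) = 1/(121 + (-8524 - 109)) = 1/(121 - 8633) = 1/(-8512) = -1/8512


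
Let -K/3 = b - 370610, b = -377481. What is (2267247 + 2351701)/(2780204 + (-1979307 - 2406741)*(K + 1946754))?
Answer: -1154737/4595510702773 ≈ -2.5128e-7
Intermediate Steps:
K = 2244273 (K = -3*(-377481 - 370610) = -3*(-748091) = 2244273)
(2267247 + 2351701)/(2780204 + (-1979307 - 2406741)*(K + 1946754)) = (2267247 + 2351701)/(2780204 + (-1979307 - 2406741)*(2244273 + 1946754)) = 4618948/(2780204 - 4386048*4191027) = 4618948/(2780204 - 18382045591296) = 4618948/(-18382042811092) = 4618948*(-1/18382042811092) = -1154737/4595510702773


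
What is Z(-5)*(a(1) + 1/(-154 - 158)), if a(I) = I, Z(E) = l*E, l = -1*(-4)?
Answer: -1555/78 ≈ -19.936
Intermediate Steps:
l = 4
Z(E) = 4*E
Z(-5)*(a(1) + 1/(-154 - 158)) = (4*(-5))*(1 + 1/(-154 - 158)) = -20*(1 + 1/(-312)) = -20*(1 - 1/312) = -20*311/312 = -1555/78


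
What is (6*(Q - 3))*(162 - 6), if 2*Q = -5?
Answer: -5148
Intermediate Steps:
Q = -5/2 (Q = (½)*(-5) = -5/2 ≈ -2.5000)
(6*(Q - 3))*(162 - 6) = (6*(-5/2 - 3))*(162 - 6) = (6*(-11/2))*156 = -33*156 = -5148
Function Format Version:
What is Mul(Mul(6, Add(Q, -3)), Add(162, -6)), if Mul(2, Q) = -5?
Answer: -5148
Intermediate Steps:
Q = Rational(-5, 2) (Q = Mul(Rational(1, 2), -5) = Rational(-5, 2) ≈ -2.5000)
Mul(Mul(6, Add(Q, -3)), Add(162, -6)) = Mul(Mul(6, Add(Rational(-5, 2), -3)), Add(162, -6)) = Mul(Mul(6, Rational(-11, 2)), 156) = Mul(-33, 156) = -5148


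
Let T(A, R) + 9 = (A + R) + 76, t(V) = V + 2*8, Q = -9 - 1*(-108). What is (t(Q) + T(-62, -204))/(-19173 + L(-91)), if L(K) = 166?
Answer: 84/19007 ≈ 0.0044194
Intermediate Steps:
Q = 99 (Q = -9 + 108 = 99)
t(V) = 16 + V (t(V) = V + 16 = 16 + V)
T(A, R) = 67 + A + R (T(A, R) = -9 + ((A + R) + 76) = -9 + (76 + A + R) = 67 + A + R)
(t(Q) + T(-62, -204))/(-19173 + L(-91)) = ((16 + 99) + (67 - 62 - 204))/(-19173 + 166) = (115 - 199)/(-19007) = -84*(-1/19007) = 84/19007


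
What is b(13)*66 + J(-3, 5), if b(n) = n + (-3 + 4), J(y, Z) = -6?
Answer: 918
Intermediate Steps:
b(n) = 1 + n (b(n) = n + 1 = 1 + n)
b(13)*66 + J(-3, 5) = (1 + 13)*66 - 6 = 14*66 - 6 = 924 - 6 = 918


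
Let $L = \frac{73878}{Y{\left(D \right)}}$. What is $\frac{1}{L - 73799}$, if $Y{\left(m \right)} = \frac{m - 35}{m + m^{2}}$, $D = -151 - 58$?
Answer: $- \frac{61}{807407843} \approx -7.555 \cdot 10^{-8}$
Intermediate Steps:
$D = -209$
$Y{\left(m \right)} = \frac{-35 + m}{m + m^{2}}$
$L = - \frac{802906104}{61}$ ($L = \frac{73878}{\frac{1}{-209} \frac{1}{1 - 209} \left(-35 - 209\right)} = \frac{73878}{\left(- \frac{1}{209}\right) \frac{1}{-208} \left(-244\right)} = \frac{73878}{\left(- \frac{1}{209}\right) \left(- \frac{1}{208}\right) \left(-244\right)} = \frac{73878}{- \frac{61}{10868}} = 73878 \left(- \frac{10868}{61}\right) = - \frac{802906104}{61} \approx -1.3162 \cdot 10^{7}$)
$\frac{1}{L - 73799} = \frac{1}{- \frac{802906104}{61} - 73799} = \frac{1}{- \frac{807407843}{61}} = - \frac{61}{807407843}$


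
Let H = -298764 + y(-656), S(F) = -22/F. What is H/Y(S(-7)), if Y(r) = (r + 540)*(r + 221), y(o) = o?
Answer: -7335790/2982669 ≈ -2.4595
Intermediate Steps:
Y(r) = (221 + r)*(540 + r) (Y(r) = (540 + r)*(221 + r) = (221 + r)*(540 + r))
H = -299420 (H = -298764 - 656 = -299420)
H/Y(S(-7)) = -299420/(119340 + (-22/(-7))**2 + 761*(-22/(-7))) = -299420/(119340 + (-22*(-1/7))**2 + 761*(-22*(-1/7))) = -299420/(119340 + (22/7)**2 + 761*(22/7)) = -299420/(119340 + 484/49 + 16742/7) = -299420/5965338/49 = -299420*49/5965338 = -7335790/2982669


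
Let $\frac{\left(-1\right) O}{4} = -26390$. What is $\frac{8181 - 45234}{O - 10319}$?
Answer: $- \frac{12351}{31747} \approx -0.38904$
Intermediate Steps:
$O = 105560$ ($O = \left(-4\right) \left(-26390\right) = 105560$)
$\frac{8181 - 45234}{O - 10319} = \frac{8181 - 45234}{105560 - 10319} = - \frac{37053}{95241} = \left(-37053\right) \frac{1}{95241} = - \frac{12351}{31747}$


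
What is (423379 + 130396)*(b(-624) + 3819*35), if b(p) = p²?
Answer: 289647029775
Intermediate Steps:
(423379 + 130396)*(b(-624) + 3819*35) = (423379 + 130396)*((-624)² + 3819*35) = 553775*(389376 + 133665) = 553775*523041 = 289647029775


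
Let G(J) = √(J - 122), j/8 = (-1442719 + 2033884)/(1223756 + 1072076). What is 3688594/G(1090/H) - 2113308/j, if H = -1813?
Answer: -67386112948/65685 - 12910079*I*√2056053/55569 ≈ -1.0259e+6 - 3.3313e+5*I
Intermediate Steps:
j = 591165/286979 (j = 8*((-1442719 + 2033884)/(1223756 + 1072076)) = 8*(591165/2295832) = 591165/286979 ≈ 2.0600)
G(J) = √(-122 + J)
3688594/G(1090/H) - 2113308/j = 3688594/(√(-122 + 1090/(-1813))) - 2113308/591165/286979 = 3688594/(√(-122 + 1090*(-1/1813))) - 2113308*286979/591165 = 3688594/(√(-122 - 1090/1813)) - 67386112948/65685 = 3688594/(√(-222276/1813)) - 67386112948/65685 = 3688594/((2*I*√2056053/259)) - 67386112948/65685 = 3688594*(-7*I*√2056053/111138) - 67386112948/65685 = -12910079*I*√2056053/55569 - 67386112948/65685 = -67386112948/65685 - 12910079*I*√2056053/55569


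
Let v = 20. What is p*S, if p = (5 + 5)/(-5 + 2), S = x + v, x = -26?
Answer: 20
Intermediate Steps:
S = -6 (S = -26 + 20 = -6)
p = -10/3 (p = 10/(-3) = 10*(-1/3) = -10/3 ≈ -3.3333)
p*S = -10/3*(-6) = 20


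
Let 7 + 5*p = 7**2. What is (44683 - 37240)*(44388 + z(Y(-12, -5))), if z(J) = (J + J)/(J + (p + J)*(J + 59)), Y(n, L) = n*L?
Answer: 2257486491672/6833 ≈ 3.3038e+8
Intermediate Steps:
Y(n, L) = L*n
p = 42/5 (p = -7/5 + (1/5)*7**2 = -7/5 + (1/5)*49 = -7/5 + 49/5 = 42/5 ≈ 8.4000)
z(J) = 2*J/(J + (59 + J)*(42/5 + J)) (z(J) = (J + J)/(J + (42/5 + J)*(J + 59)) = (2*J)/(J + (42/5 + J)*(59 + J)) = (2*J)/(J + (59 + J)*(42/5 + J)) = 2*J/(J + (59 + J)*(42/5 + J)))
(44683 - 37240)*(44388 + z(Y(-12, -5))) = (44683 - 37240)*(44388 + 10*(-5*(-12))/(2478 + 5*(-5*(-12))**2 + 342*(-5*(-12)))) = 7443*(44388 + 10*60/(2478 + 5*60**2 + 342*60)) = 7443*(44388 + 10*60/(2478 + 5*3600 + 20520)) = 7443*(44388 + 10*60/(2478 + 18000 + 20520)) = 7443*(44388 + 10*60/40998) = 7443*(44388 + 10*60*(1/40998)) = 7443*(44388 + 100/6833) = 7443*(303303304/6833) = 2257486491672/6833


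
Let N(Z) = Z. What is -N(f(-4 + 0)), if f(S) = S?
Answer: 4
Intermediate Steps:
-N(f(-4 + 0)) = -(-4 + 0) = -1*(-4) = 4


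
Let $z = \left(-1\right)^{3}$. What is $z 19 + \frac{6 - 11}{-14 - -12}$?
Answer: $- \frac{33}{2} \approx -16.5$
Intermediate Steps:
$z = -1$
$z 19 + \frac{6 - 11}{-14 - -12} = \left(-1\right) 19 + \frac{6 - 11}{-14 - -12} = -19 + \frac{6 - 11}{-14 + 12} = -19 - \frac{5}{-2} = -19 - - \frac{5}{2} = -19 + \frac{5}{2} = - \frac{33}{2}$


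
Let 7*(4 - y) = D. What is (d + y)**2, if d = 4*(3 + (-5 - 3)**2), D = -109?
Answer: 4052169/49 ≈ 82697.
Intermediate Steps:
y = 137/7 (y = 4 - 1/7*(-109) = 4 + 109/7 = 137/7 ≈ 19.571)
d = 268 (d = 4*(3 + (-8)**2) = 4*(3 + 64) = 4*67 = 268)
(d + y)**2 = (268 + 137/7)**2 = (2013/7)**2 = 4052169/49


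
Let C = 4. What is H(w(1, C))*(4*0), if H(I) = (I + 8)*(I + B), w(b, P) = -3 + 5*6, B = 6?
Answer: 0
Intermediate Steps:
w(b, P) = 27 (w(b, P) = -3 + 30 = 27)
H(I) = (6 + I)*(8 + I) (H(I) = (I + 8)*(I + 6) = (8 + I)*(6 + I) = (6 + I)*(8 + I))
H(w(1, C))*(4*0) = (48 + 27² + 14*27)*(4*0) = (48 + 729 + 378)*0 = 1155*0 = 0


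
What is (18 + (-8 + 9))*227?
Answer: 4313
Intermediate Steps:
(18 + (-8 + 9))*227 = (18 + 1)*227 = 19*227 = 4313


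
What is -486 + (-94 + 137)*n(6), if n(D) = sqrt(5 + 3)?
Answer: -486 + 86*sqrt(2) ≈ -364.38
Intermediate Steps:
n(D) = 2*sqrt(2) (n(D) = sqrt(8) = 2*sqrt(2))
-486 + (-94 + 137)*n(6) = -486 + (-94 + 137)*(2*sqrt(2)) = -486 + 43*(2*sqrt(2)) = -486 + 86*sqrt(2)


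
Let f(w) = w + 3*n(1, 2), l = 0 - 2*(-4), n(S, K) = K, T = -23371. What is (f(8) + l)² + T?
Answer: -22887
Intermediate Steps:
l = 8 (l = 0 + 8 = 8)
f(w) = 6 + w (f(w) = w + 3*2 = w + 6 = 6 + w)
(f(8) + l)² + T = ((6 + 8) + 8)² - 23371 = (14 + 8)² - 23371 = 22² - 23371 = 484 - 23371 = -22887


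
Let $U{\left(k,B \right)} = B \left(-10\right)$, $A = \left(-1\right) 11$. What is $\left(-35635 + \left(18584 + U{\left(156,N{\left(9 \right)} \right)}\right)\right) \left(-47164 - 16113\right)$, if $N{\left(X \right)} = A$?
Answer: $1071975657$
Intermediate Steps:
$A = -11$
$N{\left(X \right)} = -11$
$U{\left(k,B \right)} = - 10 B$
$\left(-35635 + \left(18584 + U{\left(156,N{\left(9 \right)} \right)}\right)\right) \left(-47164 - 16113\right) = \left(-35635 + \left(18584 - -110\right)\right) \left(-47164 - 16113\right) = \left(-35635 + \left(18584 + 110\right)\right) \left(-63277\right) = \left(-35635 + 18694\right) \left(-63277\right) = \left(-16941\right) \left(-63277\right) = 1071975657$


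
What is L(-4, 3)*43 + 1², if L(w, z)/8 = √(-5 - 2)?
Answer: 1 + 344*I*√7 ≈ 1.0 + 910.14*I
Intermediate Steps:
L(w, z) = 8*I*√7 (L(w, z) = 8*√(-5 - 2) = 8*√(-7) = 8*(I*√7) = 8*I*√7)
L(-4, 3)*43 + 1² = (8*I*√7)*43 + 1² = 344*I*√7 + 1 = 1 + 344*I*√7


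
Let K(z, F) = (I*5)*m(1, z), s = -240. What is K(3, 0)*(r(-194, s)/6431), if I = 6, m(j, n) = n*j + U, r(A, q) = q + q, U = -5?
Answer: 28800/6431 ≈ 4.4783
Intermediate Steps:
r(A, q) = 2*q
m(j, n) = -5 + j*n (m(j, n) = n*j - 5 = j*n - 5 = -5 + j*n)
K(z, F) = -150 + 30*z (K(z, F) = (6*5)*(-5 + 1*z) = 30*(-5 + z) = -150 + 30*z)
K(3, 0)*(r(-194, s)/6431) = (-150 + 30*3)*((2*(-240))/6431) = (-150 + 90)*(-480*1/6431) = -60*(-480/6431) = 28800/6431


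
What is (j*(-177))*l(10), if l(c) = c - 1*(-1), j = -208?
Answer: 404976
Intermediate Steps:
l(c) = 1 + c (l(c) = c + 1 = 1 + c)
(j*(-177))*l(10) = (-208*(-177))*(1 + 10) = 36816*11 = 404976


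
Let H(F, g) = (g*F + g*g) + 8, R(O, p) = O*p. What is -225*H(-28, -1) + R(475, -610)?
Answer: -298075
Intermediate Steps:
H(F, g) = 8 + g² + F*g (H(F, g) = (F*g + g²) + 8 = (g² + F*g) + 8 = 8 + g² + F*g)
-225*H(-28, -1) + R(475, -610) = -225*(8 + (-1)² - 28*(-1)) + 475*(-610) = -225*(8 + 1 + 28) - 289750 = -225*37 - 289750 = -8325 - 289750 = -298075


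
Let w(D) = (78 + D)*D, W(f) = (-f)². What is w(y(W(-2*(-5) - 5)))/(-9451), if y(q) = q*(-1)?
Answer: 1325/9451 ≈ 0.14020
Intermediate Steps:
W(f) = f²
y(q) = -q
w(D) = D*(78 + D)
w(y(W(-2*(-5) - 5)))/(-9451) = ((-(-2*(-5) - 5)²)*(78 - (-2*(-5) - 5)²))/(-9451) = ((-(10 - 5)²)*(78 - (10 - 5)²))*(-1/9451) = ((-1*5²)*(78 - 1*5²))*(-1/9451) = ((-1*25)*(78 - 1*25))*(-1/9451) = -25*(78 - 25)*(-1/9451) = -25*53*(-1/9451) = -1325*(-1/9451) = 1325/9451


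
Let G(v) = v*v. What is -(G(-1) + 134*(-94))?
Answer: 12595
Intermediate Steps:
G(v) = v²
-(G(-1) + 134*(-94)) = -((-1)² + 134*(-94)) = -(1 - 12596) = -1*(-12595) = 12595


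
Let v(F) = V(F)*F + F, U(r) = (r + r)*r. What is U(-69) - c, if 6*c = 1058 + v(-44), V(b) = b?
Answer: 27091/3 ≈ 9030.3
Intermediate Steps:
U(r) = 2*r**2 (U(r) = (2*r)*r = 2*r**2)
v(F) = F + F**2 (v(F) = F*F + F = F**2 + F = F + F**2)
c = 1475/3 (c = (1058 - 44*(1 - 44))/6 = (1058 - 44*(-43))/6 = (1058 + 1892)/6 = (1/6)*2950 = 1475/3 ≈ 491.67)
U(-69) - c = 2*(-69)**2 - 1*1475/3 = 2*4761 - 1475/3 = 9522 - 1475/3 = 27091/3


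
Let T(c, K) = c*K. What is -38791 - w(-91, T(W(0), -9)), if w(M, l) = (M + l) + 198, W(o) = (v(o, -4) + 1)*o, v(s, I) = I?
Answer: -38898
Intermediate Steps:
W(o) = -3*o (W(o) = (-4 + 1)*o = -3*o)
T(c, K) = K*c
w(M, l) = 198 + M + l
-38791 - w(-91, T(W(0), -9)) = -38791 - (198 - 91 - (-27)*0) = -38791 - (198 - 91 - 9*0) = -38791 - (198 - 91 + 0) = -38791 - 1*107 = -38791 - 107 = -38898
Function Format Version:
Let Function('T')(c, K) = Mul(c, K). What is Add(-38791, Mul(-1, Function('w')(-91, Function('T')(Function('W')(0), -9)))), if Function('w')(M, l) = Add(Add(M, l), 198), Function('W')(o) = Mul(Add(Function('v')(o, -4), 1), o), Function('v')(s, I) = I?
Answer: -38898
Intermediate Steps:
Function('W')(o) = Mul(-3, o) (Function('W')(o) = Mul(Add(-4, 1), o) = Mul(-3, o))
Function('T')(c, K) = Mul(K, c)
Function('w')(M, l) = Add(198, M, l)
Add(-38791, Mul(-1, Function('w')(-91, Function('T')(Function('W')(0), -9)))) = Add(-38791, Mul(-1, Add(198, -91, Mul(-9, Mul(-3, 0))))) = Add(-38791, Mul(-1, Add(198, -91, Mul(-9, 0)))) = Add(-38791, Mul(-1, Add(198, -91, 0))) = Add(-38791, Mul(-1, 107)) = Add(-38791, -107) = -38898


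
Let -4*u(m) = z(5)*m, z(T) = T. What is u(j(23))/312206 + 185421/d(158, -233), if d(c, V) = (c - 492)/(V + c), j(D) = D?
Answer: 8683432289695/208553608 ≈ 41636.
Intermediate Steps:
d(c, V) = (-492 + c)/(V + c)
u(m) = -5*m/4
u(j(23))/312206 + 185421/d(158, -233) = -5/4*23/312206 + 185421/(((-492 + 158)/(-233 + 158))) = -115/4*1/312206 + 185421/((-334/(-75))) = -115/1248824 + 185421/((-1/75*(-334))) = -115/1248824 + 185421/(334/75) = -115/1248824 + 185421*(75/334) = -115/1248824 + 13906575/334 = 8683432289695/208553608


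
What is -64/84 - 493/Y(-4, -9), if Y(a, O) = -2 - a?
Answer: -10385/42 ≈ -247.26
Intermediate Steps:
-64/84 - 493/Y(-4, -9) = -64/84 - 493/(-2 - 1*(-4)) = -64*1/84 - 493/(-2 + 4) = -16/21 - 493/2 = -10385/42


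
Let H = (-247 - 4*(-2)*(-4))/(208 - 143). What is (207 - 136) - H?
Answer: 4894/65 ≈ 75.292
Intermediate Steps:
H = -279/65 (H = (-247 + 8*(-4))/65 = (-247 - 32)*(1/65) = -279*1/65 = -279/65 ≈ -4.2923)
(207 - 136) - H = (207 - 136) - 1*(-279/65) = 71 + 279/65 = 4894/65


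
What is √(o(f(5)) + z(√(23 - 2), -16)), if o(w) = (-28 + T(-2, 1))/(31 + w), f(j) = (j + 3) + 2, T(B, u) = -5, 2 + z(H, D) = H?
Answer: √(-4715 + 1681*√21)/41 ≈ 1.3333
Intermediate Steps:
z(H, D) = -2 + H
f(j) = 5 + j (f(j) = (3 + j) + 2 = 5 + j)
o(w) = -33/(31 + w) (o(w) = (-28 - 5)/(31 + w) = -33/(31 + w))
√(o(f(5)) + z(√(23 - 2), -16)) = √(-33/(31 + (5 + 5)) + (-2 + √(23 - 2))) = √(-33/(31 + 10) + (-2 + √21)) = √(-33/41 + (-2 + √21)) = √(-115/41 + √21)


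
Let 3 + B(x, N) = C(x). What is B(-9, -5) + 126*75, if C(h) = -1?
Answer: 9446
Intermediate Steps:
B(x, N) = -4 (B(x, N) = -3 - 1 = -4)
B(-9, -5) + 126*75 = -4 + 126*75 = -4 + 9450 = 9446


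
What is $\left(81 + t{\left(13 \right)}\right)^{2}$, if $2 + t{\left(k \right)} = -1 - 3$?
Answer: $5625$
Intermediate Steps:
$t{\left(k \right)} = -6$ ($t{\left(k \right)} = -2 - 4 = -6$)
$\left(81 + t{\left(13 \right)}\right)^{2} = \left(81 - 6\right)^{2} = 75^{2} = 5625$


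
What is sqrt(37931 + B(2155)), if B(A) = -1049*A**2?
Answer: I*sqrt(4871544294) ≈ 69797.0*I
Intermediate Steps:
sqrt(37931 + B(2155)) = sqrt(37931 - 1049*2155**2) = sqrt(37931 - 1049*4644025) = sqrt(37931 - 4871582225) = sqrt(-4871544294) = I*sqrt(4871544294)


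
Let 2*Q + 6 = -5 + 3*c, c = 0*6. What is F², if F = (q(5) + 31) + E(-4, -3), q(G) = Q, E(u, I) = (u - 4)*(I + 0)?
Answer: 9801/4 ≈ 2450.3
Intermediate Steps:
c = 0
E(u, I) = I*(-4 + u) (E(u, I) = (-4 + u)*I = I*(-4 + u))
Q = -11/2 (Q = -3 + (-5 + 3*0)/2 = -3 + (-5 + 0)/2 = -3 + (½)*(-5) = -3 - 5/2 = -11/2 ≈ -5.5000)
q(G) = -11/2
F = 99/2 (F = (-11/2 + 31) - 3*(-4 - 4) = 51/2 - 3*(-8) = 51/2 + 24 = 99/2 ≈ 49.500)
F² = (99/2)² = 9801/4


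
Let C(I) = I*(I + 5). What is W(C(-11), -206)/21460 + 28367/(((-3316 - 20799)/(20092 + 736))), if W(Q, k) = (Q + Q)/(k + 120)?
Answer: -54520414900687/2225283970 ≈ -24500.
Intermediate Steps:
C(I) = I*(5 + I)
W(Q, k) = 2*Q/(120 + k) (W(Q, k) = (2*Q)/(120 + k) = 2*Q/(120 + k))
W(C(-11), -206)/21460 + 28367/(((-3316 - 20799)/(20092 + 736))) = (2*(-11*(5 - 11))/(120 - 206))/21460 + 28367/(((-3316 - 20799)/(20092 + 736))) = (2*(-11*(-6))/(-86))*(1/21460) + 28367/((-24115/20828)) = (2*66*(-1/86))*(1/21460) + 28367/((-24115*1/20828)) = -66/43*1/21460 + 28367/(-24115/20828) = -33/461390 + 28367*(-20828/24115) = -33/461390 - 590827876/24115 = -54520414900687/2225283970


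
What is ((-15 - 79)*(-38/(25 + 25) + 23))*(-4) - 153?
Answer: 205231/25 ≈ 8209.2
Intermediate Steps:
((-15 - 79)*(-38/(25 + 25) + 23))*(-4) - 153 = -94*(-38/50 + 23)*(-4) - 153 = -94*(-38*1/50 + 23)*(-4) - 153 = -94*(-19/25 + 23)*(-4) - 153 = -94*556/25*(-4) - 153 = -52264/25*(-4) - 153 = 209056/25 - 153 = 205231/25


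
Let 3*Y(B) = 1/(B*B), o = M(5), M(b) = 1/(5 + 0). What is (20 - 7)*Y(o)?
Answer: 325/3 ≈ 108.33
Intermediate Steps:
M(b) = 1/5
o = 1/5 ≈ 0.20000
Y(B) = 1/(3*B**2) (Y(B) = (1/(B*B))/3 = 1/(3*B**2))
(20 - 7)*Y(o) = (20 - 7)*(1/(3*5**(-2))) = 13*((1/3)*25) = 13*(25/3) = 325/3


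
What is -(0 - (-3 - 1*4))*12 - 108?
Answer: -192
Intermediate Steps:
-(0 - (-3 - 1*4))*12 - 108 = -(0 - (-3 - 4))*12 - 108 = -(0 - 1*(-7))*12 - 108 = -(0 + 7)*12 - 108 = -7*12 - 108 = -1*84 - 108 = -84 - 108 = -192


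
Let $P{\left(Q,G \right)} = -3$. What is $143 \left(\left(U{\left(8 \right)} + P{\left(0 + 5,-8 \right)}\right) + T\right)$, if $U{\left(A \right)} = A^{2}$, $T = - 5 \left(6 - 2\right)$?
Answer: $5863$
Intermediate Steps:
$T = -20$ ($T = \left(-5\right) 4 = -20$)
$143 \left(\left(U{\left(8 \right)} + P{\left(0 + 5,-8 \right)}\right) + T\right) = 143 \left(\left(8^{2} - 3\right) - 20\right) = 143 \left(\left(64 - 3\right) - 20\right) = 143 \left(61 - 20\right) = 143 \cdot 41 = 5863$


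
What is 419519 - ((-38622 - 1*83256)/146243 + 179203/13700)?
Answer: 840493987047171/2003529100 ≈ 4.1951e+5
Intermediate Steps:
419519 - ((-38622 - 1*83256)/146243 + 179203/13700) = 419519 - ((-38622 - 83256)*(1/146243) + 179203*(1/13700)) = 419519 - (-121878*1/146243 + 179203/13700) = 419519 - (-121878/146243 + 179203/13700) = 419519 - 1*24537455729/2003529100 = 419519 - 24537455729/2003529100 = 840493987047171/2003529100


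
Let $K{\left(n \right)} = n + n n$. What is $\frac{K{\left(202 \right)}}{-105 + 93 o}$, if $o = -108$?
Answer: $- \frac{41006}{10149} \approx -4.0404$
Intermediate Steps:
$K{\left(n \right)} = n + n^{2}$
$\frac{K{\left(202 \right)}}{-105 + 93 o} = \frac{202 \left(1 + 202\right)}{-105 + 93 \left(-108\right)} = \frac{202 \cdot 203}{-105 - 10044} = \frac{41006}{-10149} = 41006 \left(- \frac{1}{10149}\right) = - \frac{41006}{10149}$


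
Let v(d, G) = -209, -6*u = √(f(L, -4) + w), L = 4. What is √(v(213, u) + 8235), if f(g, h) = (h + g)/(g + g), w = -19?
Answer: √8026 ≈ 89.588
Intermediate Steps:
f(g, h) = (g + h)/(2*g) (f(g, h) = (g + h)/((2*g)) = (g + h)*(1/(2*g)) = (g + h)/(2*g))
u = -I*√19/6 (u = -√((½)*(4 - 4)/4 - 19)/6 = -√((½)*(¼)*0 - 19)/6 = -√(0 - 19)/6 = -I*√19/6 ≈ -0.72648*I)
√(v(213, u) + 8235) = √(-209 + 8235) = √8026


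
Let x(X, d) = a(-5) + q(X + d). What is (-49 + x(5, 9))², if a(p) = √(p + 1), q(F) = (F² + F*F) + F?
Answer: 127445 + 1428*I ≈ 1.2745e+5 + 1428.0*I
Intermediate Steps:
q(F) = F + 2*F² (q(F) = (F² + F²) + F = 2*F² + F = F + 2*F²)
a(p) = √(1 + p)
x(X, d) = 2*I + (X + d)*(1 + 2*X + 2*d) (x(X, d) = √(1 - 5) + (X + d)*(1 + 2*(X + d)) = √(-4) + (X + d)*(1 + (2*X + 2*d)) = 2*I + (X + d)*(1 + 2*X + 2*d))
(-49 + x(5, 9))² = (-49 + (2*I + (5 + 9)*(1 + 2*5 + 2*9)))² = (-49 + (2*I + 14*(1 + 10 + 18)))² = (-49 + (2*I + 14*29))² = (-49 + (2*I + 406))² = (-49 + (406 + 2*I))² = (357 + 2*I)²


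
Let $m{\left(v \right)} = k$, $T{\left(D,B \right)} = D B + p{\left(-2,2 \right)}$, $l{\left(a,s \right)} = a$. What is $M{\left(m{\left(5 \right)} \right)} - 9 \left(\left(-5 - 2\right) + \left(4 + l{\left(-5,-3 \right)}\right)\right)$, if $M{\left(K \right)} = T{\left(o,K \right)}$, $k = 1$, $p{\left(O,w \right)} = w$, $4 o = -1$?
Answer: $\frac{295}{4} \approx 73.75$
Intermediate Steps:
$o = - \frac{1}{4}$ ($o = \frac{1}{4} \left(-1\right) = - \frac{1}{4} \approx -0.25$)
$T{\left(D,B \right)} = 2 + B D$ ($T{\left(D,B \right)} = D B + 2 = B D + 2 = 2 + B D$)
$m{\left(v \right)} = 1$
$M{\left(K \right)} = 2 - \frac{K}{4}$ ($M{\left(K \right)} = 2 + K \left(- \frac{1}{4}\right) = 2 - \frac{K}{4}$)
$M{\left(m{\left(5 \right)} \right)} - 9 \left(\left(-5 - 2\right) + \left(4 + l{\left(-5,-3 \right)}\right)\right) = \left(2 - \frac{1}{4}\right) - 9 \left(\left(-5 - 2\right) + \left(4 - 5\right)\right) = \left(2 - \frac{1}{4}\right) - 9 \left(-7 - 1\right) = \frac{7}{4} - -72 = \frac{7}{4} + 72 = \frac{295}{4}$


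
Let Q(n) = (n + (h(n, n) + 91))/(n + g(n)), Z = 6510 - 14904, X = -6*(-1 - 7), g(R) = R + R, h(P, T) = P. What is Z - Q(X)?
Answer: -1208923/144 ≈ -8395.3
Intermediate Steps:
g(R) = 2*R
X = 48 (X = -6*(-8) = 48)
Z = -8394
Q(n) = (91 + 2*n)/(3*n) (Q(n) = (n + (n + 91))/(n + 2*n) = (n + (91 + n))/((3*n)) = (91 + 2*n)*(1/(3*n)) = (91 + 2*n)/(3*n))
Z - Q(X) = -8394 - (91 + 2*48)/(3*48) = -8394 - (91 + 96)/(3*48) = -8394 - 187/(3*48) = -8394 - 1*187/144 = -8394 - 187/144 = -1208923/144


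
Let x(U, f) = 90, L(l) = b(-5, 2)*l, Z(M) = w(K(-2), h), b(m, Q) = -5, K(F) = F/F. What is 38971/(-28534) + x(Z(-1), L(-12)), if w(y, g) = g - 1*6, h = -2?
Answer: 2529089/28534 ≈ 88.634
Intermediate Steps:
K(F) = 1
w(y, g) = -6 + g (w(y, g) = g - 6 = -6 + g)
Z(M) = -8 (Z(M) = -6 - 2 = -8)
L(l) = -5*l
38971/(-28534) + x(Z(-1), L(-12)) = 38971/(-28534) + 90 = 38971*(-1/28534) + 90 = -38971/28534 + 90 = 2529089/28534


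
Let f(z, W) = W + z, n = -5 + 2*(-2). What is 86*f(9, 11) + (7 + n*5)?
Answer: 1682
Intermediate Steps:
n = -9 (n = -5 - 4 = -9)
86*f(9, 11) + (7 + n*5) = 86*(11 + 9) + (7 - 9*5) = 86*20 + (7 - 45) = 1720 - 38 = 1682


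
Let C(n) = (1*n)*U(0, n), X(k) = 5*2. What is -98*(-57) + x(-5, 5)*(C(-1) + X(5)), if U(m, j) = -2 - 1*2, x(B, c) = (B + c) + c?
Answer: 5656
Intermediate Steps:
x(B, c) = B + 2*c
U(m, j) = -4 (U(m, j) = -2 - 2 = -4)
X(k) = 10
C(n) = -4*n (C(n) = (1*n)*(-4) = n*(-4) = -4*n)
-98*(-57) + x(-5, 5)*(C(-1) + X(5)) = -98*(-57) + (-5 + 2*5)*(-4*(-1) + 10) = 5586 + (-5 + 10)*(4 + 10) = 5586 + 5*14 = 5586 + 70 = 5656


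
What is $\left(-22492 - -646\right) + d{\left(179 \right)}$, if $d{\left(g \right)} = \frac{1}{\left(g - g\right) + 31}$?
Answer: $- \frac{677225}{31} \approx -21846.0$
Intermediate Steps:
$d{\left(g \right)} = \frac{1}{31}$ ($d{\left(g \right)} = \frac{1}{0 + 31} = \frac{1}{31}$)
$\left(-22492 - -646\right) + d{\left(179 \right)} = \left(-22492 - -646\right) + \frac{1}{31} = \left(-22492 + 646\right) + \frac{1}{31} = -21846 + \frac{1}{31} = - \frac{677225}{31}$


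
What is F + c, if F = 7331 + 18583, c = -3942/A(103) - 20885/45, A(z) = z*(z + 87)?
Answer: 2241226726/88065 ≈ 25450.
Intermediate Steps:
A(z) = z*(87 + z)
c = -40889684/88065 (c = -3942*1/(103*(87 + 103)) - 20885/45 = -3942/(103*190) - 20885*1/45 = -3942/19570 - 4177/9 = -3942*1/19570 - 4177/9 = -1971/9785 - 4177/9 = -40889684/88065 ≈ -464.31)
F = 25914
F + c = 25914 - 40889684/88065 = 2241226726/88065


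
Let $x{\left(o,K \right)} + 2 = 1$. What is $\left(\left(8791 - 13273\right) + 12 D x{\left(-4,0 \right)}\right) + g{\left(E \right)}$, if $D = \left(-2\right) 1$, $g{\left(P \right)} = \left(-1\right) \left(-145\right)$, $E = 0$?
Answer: $-4313$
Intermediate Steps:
$x{\left(o,K \right)} = -1$ ($x{\left(o,K \right)} = -2 + 1 = -1$)
$g{\left(P \right)} = 145$
$D = -2$
$\left(\left(8791 - 13273\right) + 12 D x{\left(-4,0 \right)}\right) + g{\left(E \right)} = \left(\left(8791 - 13273\right) + 12 \left(-2\right) \left(-1\right)\right) + 145 = \left(\left(8791 - 13273\right) - -24\right) + 145 = \left(-4482 + 24\right) + 145 = -4458 + 145 = -4313$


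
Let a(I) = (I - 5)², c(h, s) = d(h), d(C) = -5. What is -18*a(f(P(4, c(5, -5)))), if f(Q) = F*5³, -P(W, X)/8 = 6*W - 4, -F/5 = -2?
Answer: -27900450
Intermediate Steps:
F = 10 (F = -5*(-2) = 10)
c(h, s) = -5
P(W, X) = 32 - 48*W (P(W, X) = -8*(6*W - 4) = -8*(-4 + 6*W) = 32 - 48*W)
f(Q) = 1250 (f(Q) = 10*5³ = 10*125 = 1250)
a(I) = (-5 + I)²
-18*a(f(P(4, c(5, -5)))) = -18*(-5 + 1250)² = -18*1245² = -18*1550025 = -27900450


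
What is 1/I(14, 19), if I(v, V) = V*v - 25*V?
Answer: -1/209 ≈ -0.0047847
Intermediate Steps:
I(v, V) = -25*V + V*v
1/I(14, 19) = 1/(19*(-25 + 14)) = 1/(19*(-11)) = 1/(-209) = -1/209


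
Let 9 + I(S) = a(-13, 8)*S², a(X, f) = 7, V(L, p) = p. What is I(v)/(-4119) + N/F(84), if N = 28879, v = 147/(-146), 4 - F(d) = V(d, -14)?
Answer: 422599062229/263401812 ≈ 1604.4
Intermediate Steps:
F(d) = 18 (F(d) = 4 - 1*(-14) = 4 + 14 = 18)
v = -147/146 (v = 147*(-1/146) = -147/146 ≈ -1.0068)
I(S) = -9 + 7*S²
I(v)/(-4119) + N/F(84) = (-9 + 7*(-147/146)²)/(-4119) + 28879/18 = (-9 + 7*(21609/21316))*(-1/4119) + 28879*(1/18) = (-9 + 151263/21316)*(-1/4119) + 28879/18 = -40581/21316*(-1/4119) + 28879/18 = 13527/29266868 + 28879/18 = 422599062229/263401812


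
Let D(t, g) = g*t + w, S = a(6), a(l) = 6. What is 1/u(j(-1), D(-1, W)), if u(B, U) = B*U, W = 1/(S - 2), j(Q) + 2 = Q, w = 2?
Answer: -4/21 ≈ -0.19048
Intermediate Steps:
S = 6
j(Q) = -2 + Q
W = ¼ (W = 1/(6 - 2) = 1/4 = ¼ ≈ 0.25000)
D(t, g) = 2 + g*t (D(t, g) = g*t + 2 = 2 + g*t)
1/u(j(-1), D(-1, W)) = 1/((-2 - 1)*(2 + (¼)*(-1))) = 1/(-3*(2 - ¼)) = 1/(-3*7/4) = 1/(-21/4) = -4/21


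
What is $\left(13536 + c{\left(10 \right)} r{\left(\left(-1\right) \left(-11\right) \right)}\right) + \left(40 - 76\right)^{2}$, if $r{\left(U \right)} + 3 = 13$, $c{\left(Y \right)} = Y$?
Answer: $14932$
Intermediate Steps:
$r{\left(U \right)} = 10$ ($r{\left(U \right)} = -3 + 13 = 10$)
$\left(13536 + c{\left(10 \right)} r{\left(\left(-1\right) \left(-11\right) \right)}\right) + \left(40 - 76\right)^{2} = \left(13536 + 10 \cdot 10\right) + \left(40 - 76\right)^{2} = \left(13536 + 100\right) + \left(-36\right)^{2} = 13636 + 1296 = 14932$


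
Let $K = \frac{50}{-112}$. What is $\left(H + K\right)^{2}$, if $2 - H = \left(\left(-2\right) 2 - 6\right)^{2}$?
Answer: $\frac{30393169}{3136} \approx 9691.7$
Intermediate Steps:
$K = - \frac{25}{56}$ ($K = 50 \left(- \frac{1}{112}\right) = - \frac{25}{56} \approx -0.44643$)
$H = -98$ ($H = 2 - \left(\left(-2\right) 2 - 6\right)^{2} = 2 - \left(-4 - 6\right)^{2} = 2 - \left(-10\right)^{2} = 2 - 100 = -98$)
$\left(H + K\right)^{2} = \left(-98 - \frac{25}{56}\right)^{2} = \left(- \frac{5513}{56}\right)^{2} = \frac{30393169}{3136}$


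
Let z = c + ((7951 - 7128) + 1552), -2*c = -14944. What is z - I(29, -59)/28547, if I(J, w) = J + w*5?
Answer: 281102575/28547 ≈ 9847.0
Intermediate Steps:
c = 7472 (c = -½*(-14944) = 7472)
I(J, w) = J + 5*w
z = 9847 (z = 7472 + ((7951 - 7128) + 1552) = 7472 + (823 + 1552) = 7472 + 2375 = 9847)
z - I(29, -59)/28547 = 9847 - (29 + 5*(-59))/28547 = 9847 - (29 - 295)/28547 = 9847 - (-266)/28547 = 9847 - 1*(-266/28547) = 9847 + 266/28547 = 281102575/28547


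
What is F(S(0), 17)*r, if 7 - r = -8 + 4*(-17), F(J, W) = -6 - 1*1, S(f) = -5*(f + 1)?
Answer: -581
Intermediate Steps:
S(f) = -5 - 5*f (S(f) = -5*(1 + f) = -5 - 5*f)
F(J, W) = -7 (F(J, W) = -6 - 1 = -7)
r = 83 (r = 7 - (-8 + 4*(-17)) = 7 - (-8 - 68) = 7 - 1*(-76) = 7 + 76 = 83)
F(S(0), 17)*r = -7*83 = -581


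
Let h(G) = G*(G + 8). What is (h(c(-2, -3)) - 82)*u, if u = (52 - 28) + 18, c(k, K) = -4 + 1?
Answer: -4074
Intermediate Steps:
c(k, K) = -3
h(G) = G*(8 + G)
u = 42 (u = 24 + 18 = 42)
(h(c(-2, -3)) - 82)*u = (-3*(8 - 3) - 82)*42 = (-3*5 - 82)*42 = (-15 - 82)*42 = -97*42 = -4074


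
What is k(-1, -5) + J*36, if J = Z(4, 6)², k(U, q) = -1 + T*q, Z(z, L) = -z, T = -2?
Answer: 585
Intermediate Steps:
k(U, q) = -1 - 2*q
J = 16 (J = (-1*4)² = (-4)² = 16)
k(-1, -5) + J*36 = (-1 - 2*(-5)) + 16*36 = (-1 + 10) + 576 = 9 + 576 = 585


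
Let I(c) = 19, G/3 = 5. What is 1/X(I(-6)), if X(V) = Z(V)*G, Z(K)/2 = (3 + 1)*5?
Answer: 1/600 ≈ 0.0016667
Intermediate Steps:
G = 15 (G = 3*5 = 15)
Z(K) = 40 (Z(K) = 2*((3 + 1)*5) = 2*(4*5) = 2*20 = 40)
X(V) = 600 (X(V) = 40*15 = 600)
1/X(I(-6)) = 1/600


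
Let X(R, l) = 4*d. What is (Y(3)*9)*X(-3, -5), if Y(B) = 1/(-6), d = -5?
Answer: 30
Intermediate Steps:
X(R, l) = -20 (X(R, l) = 4*(-5) = -20)
Y(B) = -1/6
(Y(3)*9)*X(-3, -5) = -1/6*9*(-20) = -3/2*(-20) = 30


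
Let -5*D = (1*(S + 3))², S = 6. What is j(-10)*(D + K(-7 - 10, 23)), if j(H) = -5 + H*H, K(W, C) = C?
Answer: 646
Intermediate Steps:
j(H) = -5 + H²
D = -81/5 (D = -(6 + 3)²/5 = -(1*9)²/5 = -⅕*9² = -⅕*81 = -81/5 ≈ -16.200)
j(-10)*(D + K(-7 - 10, 23)) = (-5 + (-10)²)*(-81/5 + 23) = (-5 + 100)*(34/5) = 95*(34/5) = 646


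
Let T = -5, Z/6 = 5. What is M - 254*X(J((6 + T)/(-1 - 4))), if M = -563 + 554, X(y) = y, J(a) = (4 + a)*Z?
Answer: -28965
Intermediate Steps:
Z = 30 (Z = 6*5 = 30)
J(a) = 120 + 30*a (J(a) = (4 + a)*30 = 120 + 30*a)
M = -9
M - 254*X(J((6 + T)/(-1 - 4))) = -9 - 254*(120 + 30*((6 - 5)/(-1 - 4))) = -9 - 254*(120 + 30*(1/(-5))) = -9 - 254*(120 + 30*(1*(-1/5))) = -9 - 254*(120 + 30*(-1/5)) = -9 - 254*(120 - 6) = -9 - 254*114 = -9 - 28956 = -28965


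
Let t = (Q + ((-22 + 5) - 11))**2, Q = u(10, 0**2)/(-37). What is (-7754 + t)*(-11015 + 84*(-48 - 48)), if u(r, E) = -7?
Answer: 182326269415/1369 ≈ 1.3318e+8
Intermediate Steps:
Q = 7/37 (Q = -7/(-37) = -7*(-1/37) = 7/37 ≈ 0.18919)
t = 1058841/1369 (t = (7/37 + ((-22 + 5) - 11))**2 = (7/37 + (-17 - 11))**2 = (7/37 - 28)**2 = (-1029/37)**2 = 1058841/1369 ≈ 773.44)
(-7754 + t)*(-11015 + 84*(-48 - 48)) = (-7754 + 1058841/1369)*(-11015 + 84*(-48 - 48)) = -9556385*(-11015 + 84*(-96))/1369 = -9556385*(-11015 - 8064)/1369 = -9556385/1369*(-19079) = 182326269415/1369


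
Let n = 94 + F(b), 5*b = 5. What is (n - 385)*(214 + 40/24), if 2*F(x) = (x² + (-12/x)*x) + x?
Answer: -191512/3 ≈ -63837.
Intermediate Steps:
b = 1 (b = (⅕)*5 = 1)
F(x) = -6 + x/2 + x²/2 (F(x) = ((x² + (-12/x)*x) + x)/2 = ((x² - 12) + x)/2 = ((-12 + x²) + x)/2 = (-12 + x + x²)/2 = -6 + x/2 + x²/2)
n = 89 (n = 94 + (-6 + (½)*1 + (½)*1²) = 94 + (-6 + ½ + (½)*1) = 94 + (-6 + ½ + ½) = 94 - 5 = 89)
(n - 385)*(214 + 40/24) = (89 - 385)*(214 + 40/24) = -296*(214 + 40*(1/24)) = -296*(214 + 5/3) = -296*647/3 = -191512/3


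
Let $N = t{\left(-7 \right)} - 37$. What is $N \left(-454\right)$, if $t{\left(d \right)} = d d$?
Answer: $-5448$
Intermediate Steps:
$t{\left(d \right)} = d^{2}$
$N = 12$ ($N = \left(-7\right)^{2} - 37 = 49 - 37 = 12$)
$N \left(-454\right) = 12 \left(-454\right) = -5448$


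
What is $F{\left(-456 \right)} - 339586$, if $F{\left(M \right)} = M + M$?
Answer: $-340498$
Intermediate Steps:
$F{\left(M \right)} = 2 M$
$F{\left(-456 \right)} - 339586 = 2 \left(-456\right) - 339586 = -912 - 339586 = -340498$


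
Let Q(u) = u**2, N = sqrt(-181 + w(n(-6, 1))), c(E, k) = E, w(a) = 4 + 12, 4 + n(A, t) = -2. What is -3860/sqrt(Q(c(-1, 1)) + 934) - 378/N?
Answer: -772*sqrt(935)/187 + 126*I*sqrt(165)/55 ≈ -126.24 + 29.427*I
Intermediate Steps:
n(A, t) = -6 (n(A, t) = -4 - 2 = -6)
w(a) = 16
N = I*sqrt(165) (N = sqrt(-181 + 16) = sqrt(-165) = I*sqrt(165) ≈ 12.845*I)
-3860/sqrt(Q(c(-1, 1)) + 934) - 378/N = -3860/sqrt((-1)**2 + 934) - 378*(-I*sqrt(165)/165) = -3860/sqrt(1 + 934) - (-126)*I*sqrt(165)/55 = -3860*sqrt(935)/935 + 126*I*sqrt(165)/55 = -772*sqrt(935)/187 + 126*I*sqrt(165)/55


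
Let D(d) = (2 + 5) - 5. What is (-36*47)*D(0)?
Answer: -3384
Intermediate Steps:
D(d) = 2 (D(d) = 7 - 5 = 2)
(-36*47)*D(0) = -36*47*2 = -1692*2 = -3384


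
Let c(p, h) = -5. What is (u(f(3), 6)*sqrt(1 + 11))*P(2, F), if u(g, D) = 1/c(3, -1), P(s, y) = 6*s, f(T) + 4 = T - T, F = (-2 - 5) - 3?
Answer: -24*sqrt(3)/5 ≈ -8.3138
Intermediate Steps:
F = -10 (F = -7 - 3 = -10)
f(T) = -4 (f(T) = -4 + (T - T) = -4 + 0 = -4)
u(g, D) = -1/5 (u(g, D) = 1/(-5) = -1/5)
(u(f(3), 6)*sqrt(1 + 11))*P(2, F) = (-sqrt(1 + 11)/5)*(6*2) = -2*sqrt(3)/5*12 = -24*sqrt(3)/5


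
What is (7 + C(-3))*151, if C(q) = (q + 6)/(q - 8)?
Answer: 11174/11 ≈ 1015.8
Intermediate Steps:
C(q) = (6 + q)/(-8 + q)
(7 + C(-3))*151 = (7 + (6 - 3)/(-8 - 3))*151 = (7 + 3/(-11))*151 = (7 - 1/11*3)*151 = (7 - 3/11)*151 = (74/11)*151 = 11174/11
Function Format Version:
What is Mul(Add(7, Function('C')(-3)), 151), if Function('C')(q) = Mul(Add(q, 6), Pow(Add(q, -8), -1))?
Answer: Rational(11174, 11) ≈ 1015.8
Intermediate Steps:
Function('C')(q) = Mul(Pow(Add(-8, q), -1), Add(6, q)) (Function('C')(q) = Mul(Add(6, q), Pow(Add(-8, q), -1)) = Mul(Pow(Add(-8, q), -1), Add(6, q)))
Mul(Add(7, Function('C')(-3)), 151) = Mul(Add(7, Mul(Pow(Add(-8, -3), -1), Add(6, -3))), 151) = Mul(Add(7, Mul(Pow(-11, -1), 3)), 151) = Mul(Add(7, Mul(Rational(-1, 11), 3)), 151) = Mul(Add(7, Rational(-3, 11)), 151) = Mul(Rational(74, 11), 151) = Rational(11174, 11)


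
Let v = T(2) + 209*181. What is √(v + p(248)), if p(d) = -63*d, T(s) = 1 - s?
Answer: 2*√5551 ≈ 149.01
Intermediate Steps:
v = 37828 (v = (1 - 1*2) + 209*181 = (1 - 2) + 37829 = -1 + 37829 = 37828)
√(v + p(248)) = √(37828 - 63*248) = √(37828 - 15624) = √22204 = 2*√5551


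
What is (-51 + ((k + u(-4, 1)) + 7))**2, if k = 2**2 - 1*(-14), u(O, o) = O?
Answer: 900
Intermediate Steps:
k = 18 (k = 4 + 14 = 18)
(-51 + ((k + u(-4, 1)) + 7))**2 = (-51 + ((18 - 4) + 7))**2 = (-51 + (14 + 7))**2 = (-51 + 21)**2 = (-30)**2 = 900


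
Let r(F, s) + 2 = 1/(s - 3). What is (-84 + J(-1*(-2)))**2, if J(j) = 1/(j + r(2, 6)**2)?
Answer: 12981609/1849 ≈ 7020.9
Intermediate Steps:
r(F, s) = -2 + 1/(-3 + s) (r(F, s) = -2 + 1/(s - 3) = -2 + 1/(-3 + s))
J(j) = 1/(25/9 + j) (J(j) = 1/(j + ((7 - 2*6)/(-3 + 6))**2) = 1/(j + ((7 - 12)/3)**2) = 1/(j + ((1/3)*(-5))**2) = 1/(j + (-5/3)**2) = 1/(j + 25/9) = 1/(25/9 + j))
(-84 + J(-1*(-2)))**2 = (-84 + 9/(25 + 9*(-1*(-2))))**2 = (-84 + 9/(25 + 9*2))**2 = (-84 + 9/(25 + 18))**2 = (-84 + 9/43)**2 = (-3603/43)**2 = 12981609/1849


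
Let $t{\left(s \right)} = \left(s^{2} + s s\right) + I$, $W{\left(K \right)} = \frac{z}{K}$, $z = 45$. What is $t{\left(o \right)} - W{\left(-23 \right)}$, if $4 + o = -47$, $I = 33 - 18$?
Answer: $\frac{120036}{23} \approx 5219.0$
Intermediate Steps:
$I = 15$ ($I = 33 - 18 = 15$)
$o = -51$ ($o = -4 - 47 = -51$)
$W{\left(K \right)} = \frac{45}{K}$
$t{\left(s \right)} = 15 + 2 s^{2}$ ($t{\left(s \right)} = \left(s^{2} + s s\right) + 15 = \left(s^{2} + s^{2}\right) + 15 = 2 s^{2} + 15 = 15 + 2 s^{2}$)
$t{\left(o \right)} - W{\left(-23 \right)} = \left(15 + 2 \left(-51\right)^{2}\right) - \frac{45}{-23} = \left(15 + 2 \cdot 2601\right) - 45 \left(- \frac{1}{23}\right) = \left(15 + 5202\right) - - \frac{45}{23} = 5217 + \frac{45}{23} = \frac{120036}{23}$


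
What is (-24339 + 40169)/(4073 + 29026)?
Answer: 15830/33099 ≈ 0.47826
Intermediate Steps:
(-24339 + 40169)/(4073 + 29026) = 15830/33099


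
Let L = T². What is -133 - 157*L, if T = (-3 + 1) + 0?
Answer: -761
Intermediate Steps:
T = -2 (T = -2 + 0 = -2)
L = 4 (L = (-2)² = 4)
-133 - 157*L = -133 - 157*4 = -133 - 628 = -761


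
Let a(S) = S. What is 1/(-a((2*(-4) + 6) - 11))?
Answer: 1/13 ≈ 0.076923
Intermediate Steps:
1/(-a((2*(-4) + 6) - 11)) = 1/(-((2*(-4) + 6) - 11)) = 1/(-((-8 + 6) - 11)) = 1/(-(-2 - 11)) = 1/(-1*(-13)) = 1/13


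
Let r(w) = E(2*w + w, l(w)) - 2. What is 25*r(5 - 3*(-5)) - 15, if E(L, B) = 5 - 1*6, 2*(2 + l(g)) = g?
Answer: -90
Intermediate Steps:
l(g) = -2 + g/2
E(L, B) = -1 (E(L, B) = 5 - 6 = -1)
r(w) = -3 (r(w) = -1 - 2 = -3)
25*r(5 - 3*(-5)) - 15 = 25*(-3) - 15 = -75 - 15 = -90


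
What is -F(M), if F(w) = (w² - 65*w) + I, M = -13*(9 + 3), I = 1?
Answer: -34477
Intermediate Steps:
M = -156 (M = -13*12 = -156)
F(w) = 1 + w² - 65*w (F(w) = (w² - 65*w) + 1 = 1 + w² - 65*w)
-F(M) = -(1 + (-156)² - 65*(-156)) = -(1 + 24336 + 10140) = -1*34477 = -34477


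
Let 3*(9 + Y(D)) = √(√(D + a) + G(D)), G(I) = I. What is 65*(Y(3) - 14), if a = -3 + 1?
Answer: -4355/3 ≈ -1451.7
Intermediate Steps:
a = -2
Y(D) = -9 + √(D + √(-2 + D))/3 (Y(D) = -9 + √(√(D - 2) + D)/3 = -9 + √(√(-2 + D) + D)/3 = -9 + √(D + √(-2 + D))/3)
65*(Y(3) - 14) = 65*((-9 + √(3 + √(-2 + 3))/3) - 14) = 65*((-9 + √(3 + √1)/3) - 14) = 65*((-9 + √(3 + 1)/3) - 14) = 65*((-9 + √4/3) - 14) = 65*((-9 + (⅓)*2) - 14) = 65*((-9 + ⅔) - 14) = 65*(-25/3 - 14) = 65*(-67/3) = -4355/3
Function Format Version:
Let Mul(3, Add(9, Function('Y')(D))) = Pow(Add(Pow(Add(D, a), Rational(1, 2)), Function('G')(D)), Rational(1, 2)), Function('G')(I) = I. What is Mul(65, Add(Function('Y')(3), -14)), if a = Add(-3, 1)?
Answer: Rational(-4355, 3) ≈ -1451.7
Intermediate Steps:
a = -2
Function('Y')(D) = Add(-9, Mul(Rational(1, 3), Pow(Add(D, Pow(Add(-2, D), Rational(1, 2))), Rational(1, 2)))) (Function('Y')(D) = Add(-9, Mul(Rational(1, 3), Pow(Add(Pow(Add(D, -2), Rational(1, 2)), D), Rational(1, 2)))) = Add(-9, Mul(Rational(1, 3), Pow(Add(Pow(Add(-2, D), Rational(1, 2)), D), Rational(1, 2)))) = Add(-9, Mul(Rational(1, 3), Pow(Add(D, Pow(Add(-2, D), Rational(1, 2))), Rational(1, 2)))))
Mul(65, Add(Function('Y')(3), -14)) = Mul(65, Add(Add(-9, Mul(Rational(1, 3), Pow(Add(3, Pow(Add(-2, 3), Rational(1, 2))), Rational(1, 2)))), -14)) = Mul(65, Add(Add(-9, Mul(Rational(1, 3), Pow(Add(3, Pow(1, Rational(1, 2))), Rational(1, 2)))), -14)) = Mul(65, Add(Add(-9, Mul(Rational(1, 3), Pow(Add(3, 1), Rational(1, 2)))), -14)) = Mul(65, Add(Add(-9, Mul(Rational(1, 3), Pow(4, Rational(1, 2)))), -14)) = Mul(65, Add(Add(-9, Mul(Rational(1, 3), 2)), -14)) = Mul(65, Add(Add(-9, Rational(2, 3)), -14)) = Mul(65, Add(Rational(-25, 3), -14)) = Mul(65, Rational(-67, 3)) = Rational(-4355, 3)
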